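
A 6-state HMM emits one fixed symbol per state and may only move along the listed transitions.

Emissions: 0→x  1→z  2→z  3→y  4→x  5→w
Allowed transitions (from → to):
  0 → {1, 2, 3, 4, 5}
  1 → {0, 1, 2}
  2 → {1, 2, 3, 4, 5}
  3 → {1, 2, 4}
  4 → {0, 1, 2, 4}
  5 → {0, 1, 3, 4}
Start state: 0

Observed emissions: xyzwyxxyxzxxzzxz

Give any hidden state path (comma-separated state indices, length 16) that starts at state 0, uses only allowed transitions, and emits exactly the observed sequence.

  t0 'x' -> {0,4}, take 0 (start)
  t1 'y' -> {3}, take 3 (0->3 ok)
  t2 'z' -> {1,2}, take 2 (3->2 ok)
  t3 'w' -> {5}, take 5 (2->5 ok)
  t4 'y' -> {3}, take 3 (5->3 ok)
  t5 'x' -> {0,4}, take 4 (3->4 ok)
  t6 'x' -> {0,4}, take 0 (4->0 ok)
  t7 'y' -> {3}, take 3 (0->3 ok)
  t8 'x' -> {0,4}, take 4 (3->4 ok)
  t9 'z' -> {1,2}, take 2 (4->2 ok)
  t10 'x' -> {0,4}, take 4 (2->4 ok)
  t11 'x' -> {0,4}, take 4 (4->4 ok)
  t12 'z' -> {1,2}, take 1 (4->1 ok)
  t13 'z' -> {1,2}, take 2 (1->2 ok)
  t14 'x' -> {0,4}, take 4 (2->4 ok)
  t15 'z' -> {1,2}, take 1 (4->1 ok)

0,3,2,5,3,4,0,3,4,2,4,4,1,2,4,1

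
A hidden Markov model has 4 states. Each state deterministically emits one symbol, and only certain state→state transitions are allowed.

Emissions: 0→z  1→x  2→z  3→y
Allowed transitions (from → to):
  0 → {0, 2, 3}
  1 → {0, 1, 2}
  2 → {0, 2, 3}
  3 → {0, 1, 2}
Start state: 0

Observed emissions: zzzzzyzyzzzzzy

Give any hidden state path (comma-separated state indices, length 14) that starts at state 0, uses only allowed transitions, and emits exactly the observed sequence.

  pos 0: z in {0,2}, choose 0; start
  pos 1: z in {0,2}, choose 0; 0->0 ok
  pos 2: z in {0,2}, choose 0; 0->0 ok
  pos 3: z in {0,2}, choose 2; 0->2 ok
  pos 4: z in {0,2}, choose 2; 2->2 ok
  pos 5: y in {3}, choose 3; 2->3 ok
  pos 6: z in {0,2}, choose 2; 3->2 ok
  pos 7: y in {3}, choose 3; 2->3 ok
  pos 8: z in {0,2}, choose 0; 3->0 ok
  pos 9: z in {0,2}, choose 2; 0->2 ok
  pos 10: z in {0,2}, choose 0; 2->0 ok
  pos 11: z in {0,2}, choose 2; 0->2 ok
  pos 12: z in {0,2}, choose 0; 2->0 ok
  pos 13: y in {3}, choose 3; 0->3 ok

0,0,0,2,2,3,2,3,0,2,0,2,0,3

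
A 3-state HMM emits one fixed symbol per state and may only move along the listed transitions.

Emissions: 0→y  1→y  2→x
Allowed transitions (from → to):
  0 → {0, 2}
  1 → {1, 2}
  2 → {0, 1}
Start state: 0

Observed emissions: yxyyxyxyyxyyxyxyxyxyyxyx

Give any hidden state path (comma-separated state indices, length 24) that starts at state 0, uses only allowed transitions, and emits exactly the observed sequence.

  pos 0: y in {0,1}, choose 0; start
  pos 1: x in {2}, choose 2; 0->2 ok
  pos 2: y in {0,1}, choose 1; 2->1 ok
  pos 3: y in {0,1}, choose 1; 1->1 ok
  pos 4: x in {2}, choose 2; 1->2 ok
  pos 5: y in {0,1}, choose 1; 2->1 ok
  pos 6: x in {2}, choose 2; 1->2 ok
  pos 7: y in {0,1}, choose 0; 2->0 ok
  pos 8: y in {0,1}, choose 0; 0->0 ok
  pos 9: x in {2}, choose 2; 0->2 ok
  pos 10: y in {0,1}, choose 0; 2->0 ok
  pos 11: y in {0,1}, choose 0; 0->0 ok
  pos 12: x in {2}, choose 2; 0->2 ok
  pos 13: y in {0,1}, choose 0; 2->0 ok
  pos 14: x in {2}, choose 2; 0->2 ok
  pos 15: y in {0,1}, choose 1; 2->1 ok
  pos 16: x in {2}, choose 2; 1->2 ok
  pos 17: y in {0,1}, choose 0; 2->0 ok
  pos 18: x in {2}, choose 2; 0->2 ok
  pos 19: y in {0,1}, choose 0; 2->0 ok
  pos 20: y in {0,1}, choose 0; 0->0 ok
  pos 21: x in {2}, choose 2; 0->2 ok
  pos 22: y in {0,1}, choose 0; 2->0 ok
  pos 23: x in {2}, choose 2; 0->2 ok

0,2,1,1,2,1,2,0,0,2,0,0,2,0,2,1,2,0,2,0,0,2,0,2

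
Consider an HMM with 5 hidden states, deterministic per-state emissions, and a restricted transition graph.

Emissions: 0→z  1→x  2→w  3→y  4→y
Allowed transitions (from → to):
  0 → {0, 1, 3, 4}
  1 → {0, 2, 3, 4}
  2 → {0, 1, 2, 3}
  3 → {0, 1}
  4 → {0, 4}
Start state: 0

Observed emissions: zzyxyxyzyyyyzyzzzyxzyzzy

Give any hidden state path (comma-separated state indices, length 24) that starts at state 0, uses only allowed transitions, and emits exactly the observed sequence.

0,0,3,1,3,1,4,0,4,4,4,4,0,4,0,0,0,3,1,0,4,0,0,3

  pos 0: z in {0}, choose 0; start
  pos 1: z in {0}, choose 0; 0->0 ok
  pos 2: y in {3,4}, choose 3; 0->3 ok
  pos 3: x in {1}, choose 1; 3->1 ok
  pos 4: y in {3,4}, choose 3; 1->3 ok
  pos 5: x in {1}, choose 1; 3->1 ok
  pos 6: y in {3,4}, choose 4; 1->4 ok
  pos 7: z in {0}, choose 0; 4->0 ok
  pos 8: y in {3,4}, choose 4; 0->4 ok
  pos 9: y in {3,4}, choose 4; 4->4 ok
  pos 10: y in {3,4}, choose 4; 4->4 ok
  pos 11: y in {3,4}, choose 4; 4->4 ok
  pos 12: z in {0}, choose 0; 4->0 ok
  pos 13: y in {3,4}, choose 4; 0->4 ok
  pos 14: z in {0}, choose 0; 4->0 ok
  pos 15: z in {0}, choose 0; 0->0 ok
  pos 16: z in {0}, choose 0; 0->0 ok
  pos 17: y in {3,4}, choose 3; 0->3 ok
  pos 18: x in {1}, choose 1; 3->1 ok
  pos 19: z in {0}, choose 0; 1->0 ok
  pos 20: y in {3,4}, choose 4; 0->4 ok
  pos 21: z in {0}, choose 0; 4->0 ok
  pos 22: z in {0}, choose 0; 0->0 ok
  pos 23: y in {3,4}, choose 3; 0->3 ok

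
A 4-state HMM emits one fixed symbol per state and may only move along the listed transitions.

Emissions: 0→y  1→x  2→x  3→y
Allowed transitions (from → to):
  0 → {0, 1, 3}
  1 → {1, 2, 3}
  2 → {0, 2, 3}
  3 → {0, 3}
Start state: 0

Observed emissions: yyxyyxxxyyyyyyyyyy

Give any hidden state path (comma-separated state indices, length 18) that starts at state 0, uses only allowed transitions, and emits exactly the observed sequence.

  pos 0: y in {0,3}, choose 0; start
  pos 1: y in {0,3}, choose 0; 0->0 ok
  pos 2: x in {1,2}, choose 1; 0->1 ok
  pos 3: y in {0,3}, choose 3; 1->3 ok
  pos 4: y in {0,3}, choose 0; 3->0 ok
  pos 5: x in {1,2}, choose 1; 0->1 ok
  pos 6: x in {1,2}, choose 1; 1->1 ok
  pos 7: x in {1,2}, choose 2; 1->2 ok
  pos 8: y in {0,3}, choose 0; 2->0 ok
  pos 9: y in {0,3}, choose 3; 0->3 ok
  pos 10: y in {0,3}, choose 3; 3->3 ok
  pos 11: y in {0,3}, choose 0; 3->0 ok
  pos 12: y in {0,3}, choose 0; 0->0 ok
  pos 13: y in {0,3}, choose 3; 0->3 ok
  pos 14: y in {0,3}, choose 3; 3->3 ok
  pos 15: y in {0,3}, choose 3; 3->3 ok
  pos 16: y in {0,3}, choose 3; 3->3 ok
  pos 17: y in {0,3}, choose 3; 3->3 ok

0,0,1,3,0,1,1,2,0,3,3,0,0,3,3,3,3,3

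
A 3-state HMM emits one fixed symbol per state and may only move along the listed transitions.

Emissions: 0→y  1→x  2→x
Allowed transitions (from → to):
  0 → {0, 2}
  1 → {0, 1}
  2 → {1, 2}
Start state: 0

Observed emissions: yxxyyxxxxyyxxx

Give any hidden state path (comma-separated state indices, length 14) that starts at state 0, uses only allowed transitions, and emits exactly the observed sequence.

  pos 0: y in {0}, choose 0; start
  pos 1: x in {1,2}, choose 2; 0->2 ok
  pos 2: x in {1,2}, choose 1; 2->1 ok
  pos 3: y in {0}, choose 0; 1->0 ok
  pos 4: y in {0}, choose 0; 0->0 ok
  pos 5: x in {1,2}, choose 2; 0->2 ok
  pos 6: x in {1,2}, choose 2; 2->2 ok
  pos 7: x in {1,2}, choose 1; 2->1 ok
  pos 8: x in {1,2}, choose 1; 1->1 ok
  pos 9: y in {0}, choose 0; 1->0 ok
  pos 10: y in {0}, choose 0; 0->0 ok
  pos 11: x in {1,2}, choose 2; 0->2 ok
  pos 12: x in {1,2}, choose 2; 2->2 ok
  pos 13: x in {1,2}, choose 2; 2->2 ok

0,2,1,0,0,2,2,1,1,0,0,2,2,2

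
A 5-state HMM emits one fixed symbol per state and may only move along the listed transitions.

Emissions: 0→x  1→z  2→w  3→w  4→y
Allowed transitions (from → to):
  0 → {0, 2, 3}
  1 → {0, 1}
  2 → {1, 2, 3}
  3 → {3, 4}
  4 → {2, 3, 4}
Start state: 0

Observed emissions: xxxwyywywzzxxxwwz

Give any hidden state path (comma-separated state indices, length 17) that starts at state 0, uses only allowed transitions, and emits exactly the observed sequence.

0,0,0,3,4,4,3,4,2,1,1,0,0,0,2,2,1

  0: obs=x cand={0} pick 0 [start]
  1: obs=x cand={0} pick 0 [0->0 ok]
  2: obs=x cand={0} pick 0 [0->0 ok]
  3: obs=w cand={2,3} pick 3 [0->3 ok]
  4: obs=y cand={4} pick 4 [3->4 ok]
  5: obs=y cand={4} pick 4 [4->4 ok]
  6: obs=w cand={2,3} pick 3 [4->3 ok]
  7: obs=y cand={4} pick 4 [3->4 ok]
  8: obs=w cand={2,3} pick 2 [4->2 ok]
  9: obs=z cand={1} pick 1 [2->1 ok]
  10: obs=z cand={1} pick 1 [1->1 ok]
  11: obs=x cand={0} pick 0 [1->0 ok]
  12: obs=x cand={0} pick 0 [0->0 ok]
  13: obs=x cand={0} pick 0 [0->0 ok]
  14: obs=w cand={2,3} pick 2 [0->2 ok]
  15: obs=w cand={2,3} pick 2 [2->2 ok]
  16: obs=z cand={1} pick 1 [2->1 ok]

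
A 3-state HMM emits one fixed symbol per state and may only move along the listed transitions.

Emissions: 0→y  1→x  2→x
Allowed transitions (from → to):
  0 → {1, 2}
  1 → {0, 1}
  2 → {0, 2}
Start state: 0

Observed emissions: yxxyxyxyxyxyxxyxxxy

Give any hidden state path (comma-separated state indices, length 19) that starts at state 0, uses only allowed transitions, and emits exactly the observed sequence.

  0: obs=y cand={0} pick 0 [start]
  1: obs=x cand={1,2} pick 2 [0->2 ok]
  2: obs=x cand={1,2} pick 2 [2->2 ok]
  3: obs=y cand={0} pick 0 [2->0 ok]
  4: obs=x cand={1,2} pick 1 [0->1 ok]
  5: obs=y cand={0} pick 0 [1->0 ok]
  6: obs=x cand={1,2} pick 2 [0->2 ok]
  7: obs=y cand={0} pick 0 [2->0 ok]
  8: obs=x cand={1,2} pick 2 [0->2 ok]
  9: obs=y cand={0} pick 0 [2->0 ok]
  10: obs=x cand={1,2} pick 1 [0->1 ok]
  11: obs=y cand={0} pick 0 [1->0 ok]
  12: obs=x cand={1,2} pick 2 [0->2 ok]
  13: obs=x cand={1,2} pick 2 [2->2 ok]
  14: obs=y cand={0} pick 0 [2->0 ok]
  15: obs=x cand={1,2} pick 1 [0->1 ok]
  16: obs=x cand={1,2} pick 1 [1->1 ok]
  17: obs=x cand={1,2} pick 1 [1->1 ok]
  18: obs=y cand={0} pick 0 [1->0 ok]

0,2,2,0,1,0,2,0,2,0,1,0,2,2,0,1,1,1,0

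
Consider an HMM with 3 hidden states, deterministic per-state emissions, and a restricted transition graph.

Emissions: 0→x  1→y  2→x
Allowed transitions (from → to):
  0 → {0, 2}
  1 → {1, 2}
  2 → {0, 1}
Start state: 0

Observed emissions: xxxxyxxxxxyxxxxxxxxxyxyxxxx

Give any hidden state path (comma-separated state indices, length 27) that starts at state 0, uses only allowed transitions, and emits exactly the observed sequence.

0,2,0,2,1,2,0,2,0,2,1,2,0,0,2,0,0,0,0,2,1,2,1,2,0,0,2

  0: obs=x cand={0,2} pick 0 [start]
  1: obs=x cand={0,2} pick 2 [0->2 ok]
  2: obs=x cand={0,2} pick 0 [2->0 ok]
  3: obs=x cand={0,2} pick 2 [0->2 ok]
  4: obs=y cand={1} pick 1 [2->1 ok]
  5: obs=x cand={0,2} pick 2 [1->2 ok]
  6: obs=x cand={0,2} pick 0 [2->0 ok]
  7: obs=x cand={0,2} pick 2 [0->2 ok]
  8: obs=x cand={0,2} pick 0 [2->0 ok]
  9: obs=x cand={0,2} pick 2 [0->2 ok]
  10: obs=y cand={1} pick 1 [2->1 ok]
  11: obs=x cand={0,2} pick 2 [1->2 ok]
  12: obs=x cand={0,2} pick 0 [2->0 ok]
  13: obs=x cand={0,2} pick 0 [0->0 ok]
  14: obs=x cand={0,2} pick 2 [0->2 ok]
  15: obs=x cand={0,2} pick 0 [2->0 ok]
  16: obs=x cand={0,2} pick 0 [0->0 ok]
  17: obs=x cand={0,2} pick 0 [0->0 ok]
  18: obs=x cand={0,2} pick 0 [0->0 ok]
  19: obs=x cand={0,2} pick 2 [0->2 ok]
  20: obs=y cand={1} pick 1 [2->1 ok]
  21: obs=x cand={0,2} pick 2 [1->2 ok]
  22: obs=y cand={1} pick 1 [2->1 ok]
  23: obs=x cand={0,2} pick 2 [1->2 ok]
  24: obs=x cand={0,2} pick 0 [2->0 ok]
  25: obs=x cand={0,2} pick 0 [0->0 ok]
  26: obs=x cand={0,2} pick 2 [0->2 ok]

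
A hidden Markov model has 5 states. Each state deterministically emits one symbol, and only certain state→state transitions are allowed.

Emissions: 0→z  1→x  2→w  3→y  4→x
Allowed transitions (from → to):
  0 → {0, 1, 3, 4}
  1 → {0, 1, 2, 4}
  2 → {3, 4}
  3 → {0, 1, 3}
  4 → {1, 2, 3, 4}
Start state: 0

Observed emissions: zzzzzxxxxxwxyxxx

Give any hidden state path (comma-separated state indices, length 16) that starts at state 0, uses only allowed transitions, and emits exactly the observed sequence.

  [0] z  {0}  => 0  start
  [1] z  {0}  => 0  0->0 ok
  [2] z  {0}  => 0  0->0 ok
  [3] z  {0}  => 0  0->0 ok
  [4] z  {0}  => 0  0->0 ok
  [5] x  {1,4}  => 1  0->1 ok
  [6] x  {1,4}  => 1  1->1 ok
  [7] x  {1,4}  => 1  1->1 ok
  [8] x  {1,4}  => 1  1->1 ok
  [9] x  {1,4}  => 4  1->4 ok
  [10] w  {2}  => 2  4->2 ok
  [11] x  {1,4}  => 4  2->4 ok
  [12] y  {3}  => 3  4->3 ok
  [13] x  {1,4}  => 1  3->1 ok
  [14] x  {1,4}  => 4  1->4 ok
  [15] x  {1,4}  => 1  4->1 ok

0,0,0,0,0,1,1,1,1,4,2,4,3,1,4,1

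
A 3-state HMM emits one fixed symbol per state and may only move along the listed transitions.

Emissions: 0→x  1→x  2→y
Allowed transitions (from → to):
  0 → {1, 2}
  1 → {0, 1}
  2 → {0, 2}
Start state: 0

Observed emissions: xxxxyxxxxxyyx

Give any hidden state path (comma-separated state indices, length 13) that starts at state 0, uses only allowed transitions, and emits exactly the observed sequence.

0,1,1,0,2,0,1,0,1,0,2,2,0

  [0] x  {0,1}  => 0  start
  [1] x  {0,1}  => 1  0->1 ok
  [2] x  {0,1}  => 1  1->1 ok
  [3] x  {0,1}  => 0  1->0 ok
  [4] y  {2}  => 2  0->2 ok
  [5] x  {0,1}  => 0  2->0 ok
  [6] x  {0,1}  => 1  0->1 ok
  [7] x  {0,1}  => 0  1->0 ok
  [8] x  {0,1}  => 1  0->1 ok
  [9] x  {0,1}  => 0  1->0 ok
  [10] y  {2}  => 2  0->2 ok
  [11] y  {2}  => 2  2->2 ok
  [12] x  {0,1}  => 0  2->0 ok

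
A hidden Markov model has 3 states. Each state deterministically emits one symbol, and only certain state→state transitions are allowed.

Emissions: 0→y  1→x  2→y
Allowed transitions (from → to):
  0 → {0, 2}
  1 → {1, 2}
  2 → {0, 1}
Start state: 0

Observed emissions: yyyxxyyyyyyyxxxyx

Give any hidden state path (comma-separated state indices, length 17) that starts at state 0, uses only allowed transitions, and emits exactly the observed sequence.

0,0,2,1,1,2,0,2,0,2,0,2,1,1,1,2,1

  0: obs=y cand={0,2} pick 0 [start]
  1: obs=y cand={0,2} pick 0 [0->0 ok]
  2: obs=y cand={0,2} pick 2 [0->2 ok]
  3: obs=x cand={1} pick 1 [2->1 ok]
  4: obs=x cand={1} pick 1 [1->1 ok]
  5: obs=y cand={0,2} pick 2 [1->2 ok]
  6: obs=y cand={0,2} pick 0 [2->0 ok]
  7: obs=y cand={0,2} pick 2 [0->2 ok]
  8: obs=y cand={0,2} pick 0 [2->0 ok]
  9: obs=y cand={0,2} pick 2 [0->2 ok]
  10: obs=y cand={0,2} pick 0 [2->0 ok]
  11: obs=y cand={0,2} pick 2 [0->2 ok]
  12: obs=x cand={1} pick 1 [2->1 ok]
  13: obs=x cand={1} pick 1 [1->1 ok]
  14: obs=x cand={1} pick 1 [1->1 ok]
  15: obs=y cand={0,2} pick 2 [1->2 ok]
  16: obs=x cand={1} pick 1 [2->1 ok]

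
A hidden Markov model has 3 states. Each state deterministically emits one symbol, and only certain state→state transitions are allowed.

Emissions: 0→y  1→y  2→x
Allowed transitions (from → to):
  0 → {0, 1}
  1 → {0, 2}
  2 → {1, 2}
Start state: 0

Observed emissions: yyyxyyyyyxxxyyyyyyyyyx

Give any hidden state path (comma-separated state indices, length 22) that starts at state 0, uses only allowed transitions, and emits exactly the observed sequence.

0,0,1,2,1,0,1,0,1,2,2,2,1,0,0,0,0,0,0,0,1,2

  t0 'y' -> {0,1}, take 0 (start)
  t1 'y' -> {0,1}, take 0 (0->0 ok)
  t2 'y' -> {0,1}, take 1 (0->1 ok)
  t3 'x' -> {2}, take 2 (1->2 ok)
  t4 'y' -> {0,1}, take 1 (2->1 ok)
  t5 'y' -> {0,1}, take 0 (1->0 ok)
  t6 'y' -> {0,1}, take 1 (0->1 ok)
  t7 'y' -> {0,1}, take 0 (1->0 ok)
  t8 'y' -> {0,1}, take 1 (0->1 ok)
  t9 'x' -> {2}, take 2 (1->2 ok)
  t10 'x' -> {2}, take 2 (2->2 ok)
  t11 'x' -> {2}, take 2 (2->2 ok)
  t12 'y' -> {0,1}, take 1 (2->1 ok)
  t13 'y' -> {0,1}, take 0 (1->0 ok)
  t14 'y' -> {0,1}, take 0 (0->0 ok)
  t15 'y' -> {0,1}, take 0 (0->0 ok)
  t16 'y' -> {0,1}, take 0 (0->0 ok)
  t17 'y' -> {0,1}, take 0 (0->0 ok)
  t18 'y' -> {0,1}, take 0 (0->0 ok)
  t19 'y' -> {0,1}, take 0 (0->0 ok)
  t20 'y' -> {0,1}, take 1 (0->1 ok)
  t21 'x' -> {2}, take 2 (1->2 ok)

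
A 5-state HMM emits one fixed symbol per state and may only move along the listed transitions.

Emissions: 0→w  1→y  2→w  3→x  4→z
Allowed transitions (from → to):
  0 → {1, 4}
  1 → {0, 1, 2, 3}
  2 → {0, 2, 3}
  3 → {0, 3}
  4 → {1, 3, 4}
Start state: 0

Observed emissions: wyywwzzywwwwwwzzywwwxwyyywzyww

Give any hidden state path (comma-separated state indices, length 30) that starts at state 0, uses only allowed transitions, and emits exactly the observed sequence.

0,1,1,2,0,4,4,1,2,2,2,2,2,0,4,4,1,2,2,2,3,0,1,1,1,0,4,1,2,2

  pos 0: w in {0,2}, choose 0; start
  pos 1: y in {1}, choose 1; 0->1 ok
  pos 2: y in {1}, choose 1; 1->1 ok
  pos 3: w in {0,2}, choose 2; 1->2 ok
  pos 4: w in {0,2}, choose 0; 2->0 ok
  pos 5: z in {4}, choose 4; 0->4 ok
  pos 6: z in {4}, choose 4; 4->4 ok
  pos 7: y in {1}, choose 1; 4->1 ok
  pos 8: w in {0,2}, choose 2; 1->2 ok
  pos 9: w in {0,2}, choose 2; 2->2 ok
  pos 10: w in {0,2}, choose 2; 2->2 ok
  pos 11: w in {0,2}, choose 2; 2->2 ok
  pos 12: w in {0,2}, choose 2; 2->2 ok
  pos 13: w in {0,2}, choose 0; 2->0 ok
  pos 14: z in {4}, choose 4; 0->4 ok
  pos 15: z in {4}, choose 4; 4->4 ok
  pos 16: y in {1}, choose 1; 4->1 ok
  pos 17: w in {0,2}, choose 2; 1->2 ok
  pos 18: w in {0,2}, choose 2; 2->2 ok
  pos 19: w in {0,2}, choose 2; 2->2 ok
  pos 20: x in {3}, choose 3; 2->3 ok
  pos 21: w in {0,2}, choose 0; 3->0 ok
  pos 22: y in {1}, choose 1; 0->1 ok
  pos 23: y in {1}, choose 1; 1->1 ok
  pos 24: y in {1}, choose 1; 1->1 ok
  pos 25: w in {0,2}, choose 0; 1->0 ok
  pos 26: z in {4}, choose 4; 0->4 ok
  pos 27: y in {1}, choose 1; 4->1 ok
  pos 28: w in {0,2}, choose 2; 1->2 ok
  pos 29: w in {0,2}, choose 2; 2->2 ok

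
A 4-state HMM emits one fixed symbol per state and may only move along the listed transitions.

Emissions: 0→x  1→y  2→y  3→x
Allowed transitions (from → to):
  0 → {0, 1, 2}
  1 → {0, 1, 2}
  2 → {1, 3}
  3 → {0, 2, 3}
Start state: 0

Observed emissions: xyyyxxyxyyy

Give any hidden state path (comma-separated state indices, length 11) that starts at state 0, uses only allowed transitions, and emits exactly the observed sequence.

0,2,1,2,3,0,1,0,1,1,1

  [0] x  {0,3}  => 0  start
  [1] y  {1,2}  => 2  0->2 ok
  [2] y  {1,2}  => 1  2->1 ok
  [3] y  {1,2}  => 2  1->2 ok
  [4] x  {0,3}  => 3  2->3 ok
  [5] x  {0,3}  => 0  3->0 ok
  [6] y  {1,2}  => 1  0->1 ok
  [7] x  {0,3}  => 0  1->0 ok
  [8] y  {1,2}  => 1  0->1 ok
  [9] y  {1,2}  => 1  1->1 ok
  [10] y  {1,2}  => 1  1->1 ok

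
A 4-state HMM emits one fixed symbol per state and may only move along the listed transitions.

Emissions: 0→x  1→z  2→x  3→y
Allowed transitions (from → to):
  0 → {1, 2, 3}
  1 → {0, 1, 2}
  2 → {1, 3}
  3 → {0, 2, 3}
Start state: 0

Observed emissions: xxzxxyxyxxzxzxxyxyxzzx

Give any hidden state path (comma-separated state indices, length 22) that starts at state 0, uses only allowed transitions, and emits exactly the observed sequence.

  pos 0: x in {0,2}, choose 0; start
  pos 1: x in {0,2}, choose 2; 0->2 ok
  pos 2: z in {1}, choose 1; 2->1 ok
  pos 3: x in {0,2}, choose 0; 1->0 ok
  pos 4: x in {0,2}, choose 2; 0->2 ok
  pos 5: y in {3}, choose 3; 2->3 ok
  pos 6: x in {0,2}, choose 0; 3->0 ok
  pos 7: y in {3}, choose 3; 0->3 ok
  pos 8: x in {0,2}, choose 0; 3->0 ok
  pos 9: x in {0,2}, choose 2; 0->2 ok
  pos 10: z in {1}, choose 1; 2->1 ok
  pos 11: x in {0,2}, choose 0; 1->0 ok
  pos 12: z in {1}, choose 1; 0->1 ok
  pos 13: x in {0,2}, choose 0; 1->0 ok
  pos 14: x in {0,2}, choose 2; 0->2 ok
  pos 15: y in {3}, choose 3; 2->3 ok
  pos 16: x in {0,2}, choose 0; 3->0 ok
  pos 17: y in {3}, choose 3; 0->3 ok
  pos 18: x in {0,2}, choose 0; 3->0 ok
  pos 19: z in {1}, choose 1; 0->1 ok
  pos 20: z in {1}, choose 1; 1->1 ok
  pos 21: x in {0,2}, choose 0; 1->0 ok

0,2,1,0,2,3,0,3,0,2,1,0,1,0,2,3,0,3,0,1,1,0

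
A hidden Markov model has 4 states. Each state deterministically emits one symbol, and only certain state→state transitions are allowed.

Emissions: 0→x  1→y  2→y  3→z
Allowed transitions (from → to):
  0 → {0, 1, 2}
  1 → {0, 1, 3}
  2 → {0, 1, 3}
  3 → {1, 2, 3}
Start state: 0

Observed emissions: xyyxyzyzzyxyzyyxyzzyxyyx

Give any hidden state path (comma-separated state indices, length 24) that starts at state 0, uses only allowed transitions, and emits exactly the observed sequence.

  pos 0: x in {0}, choose 0; start
  pos 1: y in {1,2}, choose 2; 0->2 ok
  pos 2: y in {1,2}, choose 1; 2->1 ok
  pos 3: x in {0}, choose 0; 1->0 ok
  pos 4: y in {1,2}, choose 1; 0->1 ok
  pos 5: z in {3}, choose 3; 1->3 ok
  pos 6: y in {1,2}, choose 2; 3->2 ok
  pos 7: z in {3}, choose 3; 2->3 ok
  pos 8: z in {3}, choose 3; 3->3 ok
  pos 9: y in {1,2}, choose 1; 3->1 ok
  pos 10: x in {0}, choose 0; 1->0 ok
  pos 11: y in {1,2}, choose 1; 0->1 ok
  pos 12: z in {3}, choose 3; 1->3 ok
  pos 13: y in {1,2}, choose 2; 3->2 ok
  pos 14: y in {1,2}, choose 1; 2->1 ok
  pos 15: x in {0}, choose 0; 1->0 ok
  pos 16: y in {1,2}, choose 2; 0->2 ok
  pos 17: z in {3}, choose 3; 2->3 ok
  pos 18: z in {3}, choose 3; 3->3 ok
  pos 19: y in {1,2}, choose 1; 3->1 ok
  pos 20: x in {0}, choose 0; 1->0 ok
  pos 21: y in {1,2}, choose 2; 0->2 ok
  pos 22: y in {1,2}, choose 1; 2->1 ok
  pos 23: x in {0}, choose 0; 1->0 ok

0,2,1,0,1,3,2,3,3,1,0,1,3,2,1,0,2,3,3,1,0,2,1,0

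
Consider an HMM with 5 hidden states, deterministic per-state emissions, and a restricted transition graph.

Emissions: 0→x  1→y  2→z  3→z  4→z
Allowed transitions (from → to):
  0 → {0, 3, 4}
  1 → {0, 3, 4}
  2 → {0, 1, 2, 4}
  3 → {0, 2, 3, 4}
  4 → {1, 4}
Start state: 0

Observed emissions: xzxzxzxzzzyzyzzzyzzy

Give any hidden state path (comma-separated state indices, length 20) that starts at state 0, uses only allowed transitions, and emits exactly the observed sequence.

  pos 0: x in {0}, choose 0; start
  pos 1: z in {2,3,4}, choose 3; 0->3 ok
  pos 2: x in {0}, choose 0; 3->0 ok
  pos 3: z in {2,3,4}, choose 3; 0->3 ok
  pos 4: x in {0}, choose 0; 3->0 ok
  pos 5: z in {2,3,4}, choose 3; 0->3 ok
  pos 6: x in {0}, choose 0; 3->0 ok
  pos 7: z in {2,3,4}, choose 3; 0->3 ok
  pos 8: z in {2,3,4}, choose 3; 3->3 ok
  pos 9: z in {2,3,4}, choose 2; 3->2 ok
  pos 10: y in {1}, choose 1; 2->1 ok
  pos 11: z in {2,3,4}, choose 4; 1->4 ok
  pos 12: y in {1}, choose 1; 4->1 ok
  pos 13: z in {2,3,4}, choose 3; 1->3 ok
  pos 14: z in {2,3,4}, choose 4; 3->4 ok
  pos 15: z in {2,3,4}, choose 4; 4->4 ok
  pos 16: y in {1}, choose 1; 4->1 ok
  pos 17: z in {2,3,4}, choose 4; 1->4 ok
  pos 18: z in {2,3,4}, choose 4; 4->4 ok
  pos 19: y in {1}, choose 1; 4->1 ok

0,3,0,3,0,3,0,3,3,2,1,4,1,3,4,4,1,4,4,1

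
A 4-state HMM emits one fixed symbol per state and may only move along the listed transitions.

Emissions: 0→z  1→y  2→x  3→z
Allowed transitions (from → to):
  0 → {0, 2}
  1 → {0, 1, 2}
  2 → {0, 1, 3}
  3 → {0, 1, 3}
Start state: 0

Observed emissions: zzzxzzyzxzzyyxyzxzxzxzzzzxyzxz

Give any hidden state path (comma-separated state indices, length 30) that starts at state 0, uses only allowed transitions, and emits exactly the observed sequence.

  0: obs=z cand={0,3} pick 0 [start]
  1: obs=z cand={0,3} pick 0 [0->0 ok]
  2: obs=z cand={0,3} pick 0 [0->0 ok]
  3: obs=x cand={2} pick 2 [0->2 ok]
  4: obs=z cand={0,3} pick 3 [2->3 ok]
  5: obs=z cand={0,3} pick 3 [3->3 ok]
  6: obs=y cand={1} pick 1 [3->1 ok]
  7: obs=z cand={0,3} pick 0 [1->0 ok]
  8: obs=x cand={2} pick 2 [0->2 ok]
  9: obs=z cand={0,3} pick 3 [2->3 ok]
  10: obs=z cand={0,3} pick 3 [3->3 ok]
  11: obs=y cand={1} pick 1 [3->1 ok]
  12: obs=y cand={1} pick 1 [1->1 ok]
  13: obs=x cand={2} pick 2 [1->2 ok]
  14: obs=y cand={1} pick 1 [2->1 ok]
  15: obs=z cand={0,3} pick 0 [1->0 ok]
  16: obs=x cand={2} pick 2 [0->2 ok]
  17: obs=z cand={0,3} pick 0 [2->0 ok]
  18: obs=x cand={2} pick 2 [0->2 ok]
  19: obs=z cand={0,3} pick 0 [2->0 ok]
  20: obs=x cand={2} pick 2 [0->2 ok]
  21: obs=z cand={0,3} pick 3 [2->3 ok]
  22: obs=z cand={0,3} pick 3 [3->3 ok]
  23: obs=z cand={0,3} pick 3 [3->3 ok]
  24: obs=z cand={0,3} pick 0 [3->0 ok]
  25: obs=x cand={2} pick 2 [0->2 ok]
  26: obs=y cand={1} pick 1 [2->1 ok]
  27: obs=z cand={0,3} pick 0 [1->0 ok]
  28: obs=x cand={2} pick 2 [0->2 ok]
  29: obs=z cand={0,3} pick 0 [2->0 ok]

0,0,0,2,3,3,1,0,2,3,3,1,1,2,1,0,2,0,2,0,2,3,3,3,0,2,1,0,2,0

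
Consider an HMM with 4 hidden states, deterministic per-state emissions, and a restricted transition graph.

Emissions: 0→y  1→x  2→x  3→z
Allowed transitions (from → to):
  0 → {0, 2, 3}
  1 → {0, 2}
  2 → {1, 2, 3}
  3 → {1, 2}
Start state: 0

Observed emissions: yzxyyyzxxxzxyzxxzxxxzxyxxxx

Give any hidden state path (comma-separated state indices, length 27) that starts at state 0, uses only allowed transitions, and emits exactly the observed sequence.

0,3,1,0,0,0,3,1,2,2,3,1,0,3,1,2,3,1,2,2,3,1,0,2,1,2,1

  0: obs=y cand={0} pick 0 [start]
  1: obs=z cand={3} pick 3 [0->3 ok]
  2: obs=x cand={1,2} pick 1 [3->1 ok]
  3: obs=y cand={0} pick 0 [1->0 ok]
  4: obs=y cand={0} pick 0 [0->0 ok]
  5: obs=y cand={0} pick 0 [0->0 ok]
  6: obs=z cand={3} pick 3 [0->3 ok]
  7: obs=x cand={1,2} pick 1 [3->1 ok]
  8: obs=x cand={1,2} pick 2 [1->2 ok]
  9: obs=x cand={1,2} pick 2 [2->2 ok]
  10: obs=z cand={3} pick 3 [2->3 ok]
  11: obs=x cand={1,2} pick 1 [3->1 ok]
  12: obs=y cand={0} pick 0 [1->0 ok]
  13: obs=z cand={3} pick 3 [0->3 ok]
  14: obs=x cand={1,2} pick 1 [3->1 ok]
  15: obs=x cand={1,2} pick 2 [1->2 ok]
  16: obs=z cand={3} pick 3 [2->3 ok]
  17: obs=x cand={1,2} pick 1 [3->1 ok]
  18: obs=x cand={1,2} pick 2 [1->2 ok]
  19: obs=x cand={1,2} pick 2 [2->2 ok]
  20: obs=z cand={3} pick 3 [2->3 ok]
  21: obs=x cand={1,2} pick 1 [3->1 ok]
  22: obs=y cand={0} pick 0 [1->0 ok]
  23: obs=x cand={1,2} pick 2 [0->2 ok]
  24: obs=x cand={1,2} pick 1 [2->1 ok]
  25: obs=x cand={1,2} pick 2 [1->2 ok]
  26: obs=x cand={1,2} pick 1 [2->1 ok]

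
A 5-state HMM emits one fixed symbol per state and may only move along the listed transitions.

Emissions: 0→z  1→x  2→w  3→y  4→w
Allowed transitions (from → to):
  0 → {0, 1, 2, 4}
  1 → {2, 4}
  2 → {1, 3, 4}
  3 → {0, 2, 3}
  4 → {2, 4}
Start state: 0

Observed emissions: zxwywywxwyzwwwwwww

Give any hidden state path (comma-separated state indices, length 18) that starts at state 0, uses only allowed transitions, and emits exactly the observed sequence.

0,1,2,3,2,3,2,1,2,3,0,4,4,2,4,4,2,4

  pos 0: z in {0}, choose 0; start
  pos 1: x in {1}, choose 1; 0->1 ok
  pos 2: w in {2,4}, choose 2; 1->2 ok
  pos 3: y in {3}, choose 3; 2->3 ok
  pos 4: w in {2,4}, choose 2; 3->2 ok
  pos 5: y in {3}, choose 3; 2->3 ok
  pos 6: w in {2,4}, choose 2; 3->2 ok
  pos 7: x in {1}, choose 1; 2->1 ok
  pos 8: w in {2,4}, choose 2; 1->2 ok
  pos 9: y in {3}, choose 3; 2->3 ok
  pos 10: z in {0}, choose 0; 3->0 ok
  pos 11: w in {2,4}, choose 4; 0->4 ok
  pos 12: w in {2,4}, choose 4; 4->4 ok
  pos 13: w in {2,4}, choose 2; 4->2 ok
  pos 14: w in {2,4}, choose 4; 2->4 ok
  pos 15: w in {2,4}, choose 4; 4->4 ok
  pos 16: w in {2,4}, choose 2; 4->2 ok
  pos 17: w in {2,4}, choose 4; 2->4 ok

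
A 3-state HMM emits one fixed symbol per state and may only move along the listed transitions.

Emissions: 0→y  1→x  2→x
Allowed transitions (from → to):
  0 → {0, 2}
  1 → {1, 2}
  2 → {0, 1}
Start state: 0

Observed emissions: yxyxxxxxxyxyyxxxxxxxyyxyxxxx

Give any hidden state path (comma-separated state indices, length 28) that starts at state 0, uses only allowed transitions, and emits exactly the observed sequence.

  t0 'y' -> {0}, take 0 (start)
  t1 'x' -> {1,2}, take 2 (0->2 ok)
  t2 'y' -> {0}, take 0 (2->0 ok)
  t3 'x' -> {1,2}, take 2 (0->2 ok)
  t4 'x' -> {1,2}, take 1 (2->1 ok)
  t5 'x' -> {1,2}, take 1 (1->1 ok)
  t6 'x' -> {1,2}, take 1 (1->1 ok)
  t7 'x' -> {1,2}, take 1 (1->1 ok)
  t8 'x' -> {1,2}, take 2 (1->2 ok)
  t9 'y' -> {0}, take 0 (2->0 ok)
  t10 'x' -> {1,2}, take 2 (0->2 ok)
  t11 'y' -> {0}, take 0 (2->0 ok)
  t12 'y' -> {0}, take 0 (0->0 ok)
  t13 'x' -> {1,2}, take 2 (0->2 ok)
  t14 'x' -> {1,2}, take 1 (2->1 ok)
  t15 'x' -> {1,2}, take 1 (1->1 ok)
  t16 'x' -> {1,2}, take 2 (1->2 ok)
  t17 'x' -> {1,2}, take 1 (2->1 ok)
  t18 'x' -> {1,2}, take 1 (1->1 ok)
  t19 'x' -> {1,2}, take 2 (1->2 ok)
  t20 'y' -> {0}, take 0 (2->0 ok)
  t21 'y' -> {0}, take 0 (0->0 ok)
  t22 'x' -> {1,2}, take 2 (0->2 ok)
  t23 'y' -> {0}, take 0 (2->0 ok)
  t24 'x' -> {1,2}, take 2 (0->2 ok)
  t25 'x' -> {1,2}, take 1 (2->1 ok)
  t26 'x' -> {1,2}, take 2 (1->2 ok)
  t27 'x' -> {1,2}, take 1 (2->1 ok)

0,2,0,2,1,1,1,1,2,0,2,0,0,2,1,1,2,1,1,2,0,0,2,0,2,1,2,1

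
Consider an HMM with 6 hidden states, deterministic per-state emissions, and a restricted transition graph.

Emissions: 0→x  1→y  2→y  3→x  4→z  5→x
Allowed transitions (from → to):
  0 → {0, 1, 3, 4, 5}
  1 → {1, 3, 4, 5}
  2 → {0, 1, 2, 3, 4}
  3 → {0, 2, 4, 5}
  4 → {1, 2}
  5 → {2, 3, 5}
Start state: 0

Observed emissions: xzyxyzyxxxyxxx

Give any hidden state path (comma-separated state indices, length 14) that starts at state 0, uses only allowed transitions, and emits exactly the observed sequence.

0,4,1,5,2,4,2,3,5,3,2,0,5,5

  0: obs=x cand={0,3,5} pick 0 [start]
  1: obs=z cand={4} pick 4 [0->4 ok]
  2: obs=y cand={1,2} pick 1 [4->1 ok]
  3: obs=x cand={0,3,5} pick 5 [1->5 ok]
  4: obs=y cand={1,2} pick 2 [5->2 ok]
  5: obs=z cand={4} pick 4 [2->4 ok]
  6: obs=y cand={1,2} pick 2 [4->2 ok]
  7: obs=x cand={0,3,5} pick 3 [2->3 ok]
  8: obs=x cand={0,3,5} pick 5 [3->5 ok]
  9: obs=x cand={0,3,5} pick 3 [5->3 ok]
  10: obs=y cand={1,2} pick 2 [3->2 ok]
  11: obs=x cand={0,3,5} pick 0 [2->0 ok]
  12: obs=x cand={0,3,5} pick 5 [0->5 ok]
  13: obs=x cand={0,3,5} pick 5 [5->5 ok]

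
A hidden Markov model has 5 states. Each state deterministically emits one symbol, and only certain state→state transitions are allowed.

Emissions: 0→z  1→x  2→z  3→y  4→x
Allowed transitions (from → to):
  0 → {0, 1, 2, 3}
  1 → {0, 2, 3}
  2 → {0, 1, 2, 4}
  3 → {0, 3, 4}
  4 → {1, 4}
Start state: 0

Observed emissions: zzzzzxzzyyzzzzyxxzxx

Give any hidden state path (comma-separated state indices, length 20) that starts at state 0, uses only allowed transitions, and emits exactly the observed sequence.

0,2,0,0,2,1,2,0,3,3,0,0,0,0,3,4,1,2,4,4

  pos 0: z in {0,2}, choose 0; start
  pos 1: z in {0,2}, choose 2; 0->2 ok
  pos 2: z in {0,2}, choose 0; 2->0 ok
  pos 3: z in {0,2}, choose 0; 0->0 ok
  pos 4: z in {0,2}, choose 2; 0->2 ok
  pos 5: x in {1,4}, choose 1; 2->1 ok
  pos 6: z in {0,2}, choose 2; 1->2 ok
  pos 7: z in {0,2}, choose 0; 2->0 ok
  pos 8: y in {3}, choose 3; 0->3 ok
  pos 9: y in {3}, choose 3; 3->3 ok
  pos 10: z in {0,2}, choose 0; 3->0 ok
  pos 11: z in {0,2}, choose 0; 0->0 ok
  pos 12: z in {0,2}, choose 0; 0->0 ok
  pos 13: z in {0,2}, choose 0; 0->0 ok
  pos 14: y in {3}, choose 3; 0->3 ok
  pos 15: x in {1,4}, choose 4; 3->4 ok
  pos 16: x in {1,4}, choose 1; 4->1 ok
  pos 17: z in {0,2}, choose 2; 1->2 ok
  pos 18: x in {1,4}, choose 4; 2->4 ok
  pos 19: x in {1,4}, choose 4; 4->4 ok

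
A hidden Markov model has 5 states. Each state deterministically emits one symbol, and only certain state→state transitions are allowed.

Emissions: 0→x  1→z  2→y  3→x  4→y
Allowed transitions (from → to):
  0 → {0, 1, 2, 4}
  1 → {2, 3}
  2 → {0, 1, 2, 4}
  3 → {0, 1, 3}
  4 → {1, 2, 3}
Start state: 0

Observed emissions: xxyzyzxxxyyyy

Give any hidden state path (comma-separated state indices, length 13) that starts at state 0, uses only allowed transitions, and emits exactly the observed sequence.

0,0,4,1,2,1,3,3,0,2,2,2,2

  t0 'x' -> {0,3}, take 0 (start)
  t1 'x' -> {0,3}, take 0 (0->0 ok)
  t2 'y' -> {2,4}, take 4 (0->4 ok)
  t3 'z' -> {1}, take 1 (4->1 ok)
  t4 'y' -> {2,4}, take 2 (1->2 ok)
  t5 'z' -> {1}, take 1 (2->1 ok)
  t6 'x' -> {0,3}, take 3 (1->3 ok)
  t7 'x' -> {0,3}, take 3 (3->3 ok)
  t8 'x' -> {0,3}, take 0 (3->0 ok)
  t9 'y' -> {2,4}, take 2 (0->2 ok)
  t10 'y' -> {2,4}, take 2 (2->2 ok)
  t11 'y' -> {2,4}, take 2 (2->2 ok)
  t12 'y' -> {2,4}, take 2 (2->2 ok)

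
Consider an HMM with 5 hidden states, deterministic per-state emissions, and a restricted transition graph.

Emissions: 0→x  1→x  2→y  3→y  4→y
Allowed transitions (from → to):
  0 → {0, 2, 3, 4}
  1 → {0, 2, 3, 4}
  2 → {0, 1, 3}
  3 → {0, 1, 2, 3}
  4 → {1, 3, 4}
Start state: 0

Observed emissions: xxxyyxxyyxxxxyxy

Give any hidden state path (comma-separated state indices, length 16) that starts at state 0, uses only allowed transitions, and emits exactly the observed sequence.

  [0] x  {0,1}  => 0  start
  [1] x  {0,1}  => 0  0->0 ok
  [2] x  {0,1}  => 0  0->0 ok
  [3] y  {2,3,4}  => 4  0->4 ok
  [4] y  {2,3,4}  => 4  4->4 ok
  [5] x  {0,1}  => 1  4->1 ok
  [6] x  {0,1}  => 0  1->0 ok
  [7] y  {2,3,4}  => 3  0->3 ok
  [8] y  {2,3,4}  => 3  3->3 ok
  [9] x  {0,1}  => 1  3->1 ok
  [10] x  {0,1}  => 0  1->0 ok
  [11] x  {0,1}  => 0  0->0 ok
  [12] x  {0,1}  => 0  0->0 ok
  [13] y  {2,3,4}  => 3  0->3 ok
  [14] x  {0,1}  => 1  3->1 ok
  [15] y  {2,3,4}  => 4  1->4 ok

0,0,0,4,4,1,0,3,3,1,0,0,0,3,1,4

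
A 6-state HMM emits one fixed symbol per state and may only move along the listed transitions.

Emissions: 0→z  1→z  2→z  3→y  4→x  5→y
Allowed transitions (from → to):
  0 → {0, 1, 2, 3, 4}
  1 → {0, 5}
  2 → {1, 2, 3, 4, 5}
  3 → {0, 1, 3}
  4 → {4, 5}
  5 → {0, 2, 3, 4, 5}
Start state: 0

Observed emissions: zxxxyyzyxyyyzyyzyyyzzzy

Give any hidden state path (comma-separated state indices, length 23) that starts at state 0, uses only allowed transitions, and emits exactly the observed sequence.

  0: obs=z cand={0,1,2} pick 0 [start]
  1: obs=x cand={4} pick 4 [0->4 ok]
  2: obs=x cand={4} pick 4 [4->4 ok]
  3: obs=x cand={4} pick 4 [4->4 ok]
  4: obs=y cand={3,5} pick 5 [4->5 ok]
  5: obs=y cand={3,5} pick 3 [5->3 ok]
  6: obs=z cand={0,1,2} pick 1 [3->1 ok]
  7: obs=y cand={3,5} pick 5 [1->5 ok]
  8: obs=x cand={4} pick 4 [5->4 ok]
  9: obs=y cand={3,5} pick 5 [4->5 ok]
  10: obs=y cand={3,5} pick 5 [5->5 ok]
  11: obs=y cand={3,5} pick 3 [5->3 ok]
  12: obs=z cand={0,1,2} pick 0 [3->0 ok]
  13: obs=y cand={3,5} pick 3 [0->3 ok]
  14: obs=y cand={3,5} pick 3 [3->3 ok]
  15: obs=z cand={0,1,2} pick 1 [3->1 ok]
  16: obs=y cand={3,5} pick 5 [1->5 ok]
  17: obs=y cand={3,5} pick 5 [5->5 ok]
  18: obs=y cand={3,5} pick 3 [5->3 ok]
  19: obs=z cand={0,1,2} pick 1 [3->1 ok]
  20: obs=z cand={0,1,2} pick 0 [1->0 ok]
  21: obs=z cand={0,1,2} pick 0 [0->0 ok]
  22: obs=y cand={3,5} pick 3 [0->3 ok]

0,4,4,4,5,3,1,5,4,5,5,3,0,3,3,1,5,5,3,1,0,0,3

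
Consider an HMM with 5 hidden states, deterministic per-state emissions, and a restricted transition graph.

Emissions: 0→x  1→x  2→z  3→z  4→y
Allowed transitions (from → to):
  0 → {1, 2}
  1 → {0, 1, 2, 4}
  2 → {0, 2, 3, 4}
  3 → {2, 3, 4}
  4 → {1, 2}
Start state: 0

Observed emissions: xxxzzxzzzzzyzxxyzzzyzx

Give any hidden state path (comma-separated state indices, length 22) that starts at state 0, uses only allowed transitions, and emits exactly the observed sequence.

0,1,0,2,2,0,2,2,3,3,3,4,2,0,1,4,2,3,2,4,2,0

  pos 0: x in {0,1}, choose 0; start
  pos 1: x in {0,1}, choose 1; 0->1 ok
  pos 2: x in {0,1}, choose 0; 1->0 ok
  pos 3: z in {2,3}, choose 2; 0->2 ok
  pos 4: z in {2,3}, choose 2; 2->2 ok
  pos 5: x in {0,1}, choose 0; 2->0 ok
  pos 6: z in {2,3}, choose 2; 0->2 ok
  pos 7: z in {2,3}, choose 2; 2->2 ok
  pos 8: z in {2,3}, choose 3; 2->3 ok
  pos 9: z in {2,3}, choose 3; 3->3 ok
  pos 10: z in {2,3}, choose 3; 3->3 ok
  pos 11: y in {4}, choose 4; 3->4 ok
  pos 12: z in {2,3}, choose 2; 4->2 ok
  pos 13: x in {0,1}, choose 0; 2->0 ok
  pos 14: x in {0,1}, choose 1; 0->1 ok
  pos 15: y in {4}, choose 4; 1->4 ok
  pos 16: z in {2,3}, choose 2; 4->2 ok
  pos 17: z in {2,3}, choose 3; 2->3 ok
  pos 18: z in {2,3}, choose 2; 3->2 ok
  pos 19: y in {4}, choose 4; 2->4 ok
  pos 20: z in {2,3}, choose 2; 4->2 ok
  pos 21: x in {0,1}, choose 0; 2->0 ok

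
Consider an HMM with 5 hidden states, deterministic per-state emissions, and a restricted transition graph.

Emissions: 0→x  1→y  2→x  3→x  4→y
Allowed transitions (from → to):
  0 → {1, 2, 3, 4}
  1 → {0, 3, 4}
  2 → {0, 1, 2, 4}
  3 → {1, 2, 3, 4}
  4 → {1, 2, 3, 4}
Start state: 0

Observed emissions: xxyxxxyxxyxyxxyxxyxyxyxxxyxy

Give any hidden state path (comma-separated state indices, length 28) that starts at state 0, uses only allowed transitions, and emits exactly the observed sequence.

  pos 0: x in {0,2,3}, choose 0; start
  pos 1: x in {0,2,3}, choose 2; 0->2 ok
  pos 2: y in {1,4}, choose 1; 2->1 ok
  pos 3: x in {0,2,3}, choose 3; 1->3 ok
  pos 4: x in {0,2,3}, choose 2; 3->2 ok
  pos 5: x in {0,2,3}, choose 0; 2->0 ok
  pos 6: y in {1,4}, choose 4; 0->4 ok
  pos 7: x in {0,2,3}, choose 2; 4->2 ok
  pos 8: x in {0,2,3}, choose 0; 2->0 ok
  pos 9: y in {1,4}, choose 1; 0->1 ok
  pos 10: x in {0,2,3}, choose 0; 1->0 ok
  pos 11: y in {1,4}, choose 1; 0->1 ok
  pos 12: x in {0,2,3}, choose 0; 1->0 ok
  pos 13: x in {0,2,3}, choose 2; 0->2 ok
  pos 14: y in {1,4}, choose 4; 2->4 ok
  pos 15: x in {0,2,3}, choose 2; 4->2 ok
  pos 16: x in {0,2,3}, choose 0; 2->0 ok
  pos 17: y in {1,4}, choose 1; 0->1 ok
  pos 18: x in {0,2,3}, choose 3; 1->3 ok
  pos 19: y in {1,4}, choose 1; 3->1 ok
  pos 20: x in {0,2,3}, choose 3; 1->3 ok
  pos 21: y in {1,4}, choose 1; 3->1 ok
  pos 22: x in {0,2,3}, choose 3; 1->3 ok
  pos 23: x in {0,2,3}, choose 3; 3->3 ok
  pos 24: x in {0,2,3}, choose 2; 3->2 ok
  pos 25: y in {1,4}, choose 1; 2->1 ok
  pos 26: x in {0,2,3}, choose 0; 1->0 ok
  pos 27: y in {1,4}, choose 4; 0->4 ok

0,2,1,3,2,0,4,2,0,1,0,1,0,2,4,2,0,1,3,1,3,1,3,3,2,1,0,4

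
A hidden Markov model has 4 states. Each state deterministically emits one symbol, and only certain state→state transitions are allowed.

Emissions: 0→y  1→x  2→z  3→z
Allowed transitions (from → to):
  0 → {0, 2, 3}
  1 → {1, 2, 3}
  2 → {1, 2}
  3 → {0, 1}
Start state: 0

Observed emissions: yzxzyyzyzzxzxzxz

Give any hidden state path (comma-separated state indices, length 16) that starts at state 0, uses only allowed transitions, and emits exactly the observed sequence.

  t0 'y' -> {0}, take 0 (start)
  t1 'z' -> {2,3}, take 2 (0->2 ok)
  t2 'x' -> {1}, take 1 (2->1 ok)
  t3 'z' -> {2,3}, take 3 (1->3 ok)
  t4 'y' -> {0}, take 0 (3->0 ok)
  t5 'y' -> {0}, take 0 (0->0 ok)
  t6 'z' -> {2,3}, take 3 (0->3 ok)
  t7 'y' -> {0}, take 0 (3->0 ok)
  t8 'z' -> {2,3}, take 2 (0->2 ok)
  t9 'z' -> {2,3}, take 2 (2->2 ok)
  t10 'x' -> {1}, take 1 (2->1 ok)
  t11 'z' -> {2,3}, take 2 (1->2 ok)
  t12 'x' -> {1}, take 1 (2->1 ok)
  t13 'z' -> {2,3}, take 2 (1->2 ok)
  t14 'x' -> {1}, take 1 (2->1 ok)
  t15 'z' -> {2,3}, take 3 (1->3 ok)

0,2,1,3,0,0,3,0,2,2,1,2,1,2,1,3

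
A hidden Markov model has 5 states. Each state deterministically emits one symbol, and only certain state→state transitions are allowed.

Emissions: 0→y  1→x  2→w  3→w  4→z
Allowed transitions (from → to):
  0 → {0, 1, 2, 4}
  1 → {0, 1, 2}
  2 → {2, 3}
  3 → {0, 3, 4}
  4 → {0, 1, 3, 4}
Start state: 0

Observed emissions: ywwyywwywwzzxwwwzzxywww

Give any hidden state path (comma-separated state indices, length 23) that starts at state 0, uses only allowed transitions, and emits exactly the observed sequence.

  pos 0: y in {0}, choose 0; start
  pos 1: w in {2,3}, choose 2; 0->2 ok
  pos 2: w in {2,3}, choose 3; 2->3 ok
  pos 3: y in {0}, choose 0; 3->0 ok
  pos 4: y in {0}, choose 0; 0->0 ok
  pos 5: w in {2,3}, choose 2; 0->2 ok
  pos 6: w in {2,3}, choose 3; 2->3 ok
  pos 7: y in {0}, choose 0; 3->0 ok
  pos 8: w in {2,3}, choose 2; 0->2 ok
  pos 9: w in {2,3}, choose 3; 2->3 ok
  pos 10: z in {4}, choose 4; 3->4 ok
  pos 11: z in {4}, choose 4; 4->4 ok
  pos 12: x in {1}, choose 1; 4->1 ok
  pos 13: w in {2,3}, choose 2; 1->2 ok
  pos 14: w in {2,3}, choose 2; 2->2 ok
  pos 15: w in {2,3}, choose 3; 2->3 ok
  pos 16: z in {4}, choose 4; 3->4 ok
  pos 17: z in {4}, choose 4; 4->4 ok
  pos 18: x in {1}, choose 1; 4->1 ok
  pos 19: y in {0}, choose 0; 1->0 ok
  pos 20: w in {2,3}, choose 2; 0->2 ok
  pos 21: w in {2,3}, choose 2; 2->2 ok
  pos 22: w in {2,3}, choose 2; 2->2 ok

0,2,3,0,0,2,3,0,2,3,4,4,1,2,2,3,4,4,1,0,2,2,2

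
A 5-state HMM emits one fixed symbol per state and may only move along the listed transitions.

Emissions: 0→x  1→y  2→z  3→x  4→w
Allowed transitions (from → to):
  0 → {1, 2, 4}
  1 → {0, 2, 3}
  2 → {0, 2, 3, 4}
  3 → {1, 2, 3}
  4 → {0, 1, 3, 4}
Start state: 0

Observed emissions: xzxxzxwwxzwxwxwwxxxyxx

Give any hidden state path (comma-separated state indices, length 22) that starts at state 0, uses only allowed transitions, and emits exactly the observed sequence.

  t0 'x' -> {0,3}, take 0 (start)
  t1 'z' -> {2}, take 2 (0->2 ok)
  t2 'x' -> {0,3}, take 3 (2->3 ok)
  t3 'x' -> {0,3}, take 3 (3->3 ok)
  t4 'z' -> {2}, take 2 (3->2 ok)
  t5 'x' -> {0,3}, take 0 (2->0 ok)
  t6 'w' -> {4}, take 4 (0->4 ok)
  t7 'w' -> {4}, take 4 (4->4 ok)
  t8 'x' -> {0,3}, take 3 (4->3 ok)
  t9 'z' -> {2}, take 2 (3->2 ok)
  t10 'w' -> {4}, take 4 (2->4 ok)
  t11 'x' -> {0,3}, take 0 (4->0 ok)
  t12 'w' -> {4}, take 4 (0->4 ok)
  t13 'x' -> {0,3}, take 0 (4->0 ok)
  t14 'w' -> {4}, take 4 (0->4 ok)
  t15 'w' -> {4}, take 4 (4->4 ok)
  t16 'x' -> {0,3}, take 3 (4->3 ok)
  t17 'x' -> {0,3}, take 3 (3->3 ok)
  t18 'x' -> {0,3}, take 3 (3->3 ok)
  t19 'y' -> {1}, take 1 (3->1 ok)
  t20 'x' -> {0,3}, take 3 (1->3 ok)
  t21 'x' -> {0,3}, take 3 (3->3 ok)

0,2,3,3,2,0,4,4,3,2,4,0,4,0,4,4,3,3,3,1,3,3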